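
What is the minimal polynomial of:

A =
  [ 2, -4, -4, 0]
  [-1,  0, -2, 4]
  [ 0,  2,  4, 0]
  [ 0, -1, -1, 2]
x^3 - 6*x^2 + 12*x - 8

The characteristic polynomial is χ_A(x) = (x - 2)^4, so the eigenvalues are known. The minimal polynomial is
  m_A(x) = Π_λ (x − λ)^{k_λ}
where k_λ is the size of the *largest* Jordan block for λ (equivalently, the smallest k with (A − λI)^k v = 0 for every generalised eigenvector v of λ).

  λ = 2: largest Jordan block has size 3, contributing (x − 2)^3

So m_A(x) = (x - 2)^3 = x^3 - 6*x^2 + 12*x - 8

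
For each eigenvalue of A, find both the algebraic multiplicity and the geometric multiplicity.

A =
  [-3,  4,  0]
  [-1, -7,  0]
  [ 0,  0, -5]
λ = -5: alg = 3, geom = 2

Step 1 — factor the characteristic polynomial to read off the algebraic multiplicities:
  χ_A(x) = (x + 5)^3

Step 2 — compute geometric multiplicities via the rank-nullity identity g(λ) = n − rank(A − λI):
  rank(A − (-5)·I) = 1, so dim ker(A − (-5)·I) = n − 1 = 2

Summary:
  λ = -5: algebraic multiplicity = 3, geometric multiplicity = 2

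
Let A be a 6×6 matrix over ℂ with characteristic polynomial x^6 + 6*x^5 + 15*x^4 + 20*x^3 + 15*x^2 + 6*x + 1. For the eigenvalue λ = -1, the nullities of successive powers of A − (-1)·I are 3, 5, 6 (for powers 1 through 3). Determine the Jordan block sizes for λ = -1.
Block sizes for λ = -1: [3, 2, 1]

From the dimensions of kernels of powers, the number of Jordan blocks of size at least j is d_j − d_{j−1} where d_j = dim ker(N^j) (with d_0 = 0). Computing the differences gives [3, 2, 1].
The number of blocks of size exactly k is (#blocks of size ≥ k) − (#blocks of size ≥ k + 1), so the partition is: 1 block(s) of size 1, 1 block(s) of size 2, 1 block(s) of size 3.
In nonincreasing order the block sizes are [3, 2, 1].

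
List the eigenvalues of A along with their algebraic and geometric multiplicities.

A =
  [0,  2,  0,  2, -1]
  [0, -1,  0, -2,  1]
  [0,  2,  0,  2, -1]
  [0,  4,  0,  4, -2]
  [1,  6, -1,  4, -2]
λ = 0: alg = 4, geom = 2; λ = 1: alg = 1, geom = 1

Step 1 — factor the characteristic polynomial to read off the algebraic multiplicities:
  χ_A(x) = x^4*(x - 1)

Step 2 — compute geometric multiplicities via the rank-nullity identity g(λ) = n − rank(A − λI):
  rank(A − (0)·I) = 3, so dim ker(A − (0)·I) = n − 3 = 2
  rank(A − (1)·I) = 4, so dim ker(A − (1)·I) = n − 4 = 1

Summary:
  λ = 0: algebraic multiplicity = 4, geometric multiplicity = 2
  λ = 1: algebraic multiplicity = 1, geometric multiplicity = 1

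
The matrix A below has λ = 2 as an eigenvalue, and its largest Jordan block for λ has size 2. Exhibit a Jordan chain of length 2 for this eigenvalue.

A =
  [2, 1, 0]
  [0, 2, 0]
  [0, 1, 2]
A Jordan chain for λ = 2 of length 2:
v_1 = (1, 0, 1)ᵀ
v_2 = (0, 1, 0)ᵀ

Let N = A − (2)·I. We want v_2 with N^2 v_2 = 0 but N^1 v_2 ≠ 0; then v_{j-1} := N · v_j for j = 2, …, 2.

Pick v_2 = (0, 1, 0)ᵀ.
Then v_1 = N · v_2 = (1, 0, 1)ᵀ.

Sanity check: (A − (2)·I) v_1 = (0, 0, 0)ᵀ = 0. ✓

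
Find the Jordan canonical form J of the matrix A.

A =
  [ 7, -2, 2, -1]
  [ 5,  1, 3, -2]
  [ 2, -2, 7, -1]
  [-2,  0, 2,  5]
J_2(5) ⊕ J_2(5)

The characteristic polynomial is
  det(x·I − A) = x^4 - 20*x^3 + 150*x^2 - 500*x + 625 = (x - 5)^4

Eigenvalues and multiplicities (the geometric multiplicity of λ is n − rank(A − λI), which equals the number of Jordan blocks for λ):
  λ = 5: algebraic multiplicity = 4, geometric multiplicity = 2

Determining the block sizes for each eigenvalue:
  λ = 5: with am = 4 and gm = 2, the partition is not yet determined (e.g. several partitions of 4 into 2 parts exist). Let N = A − (5)·I. Computing rank(N^1) = 2, rank(N^2) = 0; the number of blocks of size ≥ j is rank(N^{j−1}) − rank(N^j), giving [2, 2]. So we have 2 block(s) of size 2 → block sizes [2, 2]

Assembling the blocks gives a Jordan form
J =
  [5, 1, 0, 0]
  [0, 5, 0, 0]
  [0, 0, 5, 1]
  [0, 0, 0, 5]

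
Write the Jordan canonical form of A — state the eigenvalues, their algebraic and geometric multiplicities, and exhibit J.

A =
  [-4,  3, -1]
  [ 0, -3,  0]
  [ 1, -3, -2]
J_2(-3) ⊕ J_1(-3)

The characteristic polynomial is
  det(x·I − A) = x^3 + 9*x^2 + 27*x + 27 = (x + 3)^3

Eigenvalues and multiplicities (the geometric multiplicity of λ is n − rank(A − λI), which equals the number of Jordan blocks for λ):
  λ = -3: algebraic multiplicity = 3, geometric multiplicity = 2

Determining the block sizes for each eigenvalue:
  λ = -3: 2 blocks summing to 3 forces exactly one block of size 2 and the rest size 1 → block sizes [2, 1]

Assembling the blocks gives a Jordan form
J =
  [-3,  1,  0]
  [ 0, -3,  0]
  [ 0,  0, -3]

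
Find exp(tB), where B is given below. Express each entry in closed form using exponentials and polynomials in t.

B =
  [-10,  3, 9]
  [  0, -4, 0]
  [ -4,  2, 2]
e^{tB} =
  [-6*t*exp(-4*t) + exp(-4*t), 3*t*exp(-4*t), 9*t*exp(-4*t)]
  [0, exp(-4*t), 0]
  [-4*t*exp(-4*t), 2*t*exp(-4*t), 6*t*exp(-4*t) + exp(-4*t)]

Strategy: write B = P · J · P⁻¹ where J is a Jordan canonical form, so e^{tB} = P · e^{tJ} · P⁻¹, and e^{tJ} can be computed block-by-block.

B has Jordan form
J =
  [-4,  1,  0]
  [ 0, -4,  0]
  [ 0,  0, -4]
(up to reordering of blocks).

Per-block formulas:
  For a 2×2 Jordan block J_2(-4): exp(t · J_2(-4)) = e^(-4t)·(I + t·N), where N is the 2×2 nilpotent shift.
  For a 1×1 block at λ = -4: exp(t · [-4]) = [e^(-4t)].

After assembling e^{tJ} and conjugating by P, we get:

e^{tB} =
  [-6*t*exp(-4*t) + exp(-4*t), 3*t*exp(-4*t), 9*t*exp(-4*t)]
  [0, exp(-4*t), 0]
  [-4*t*exp(-4*t), 2*t*exp(-4*t), 6*t*exp(-4*t) + exp(-4*t)]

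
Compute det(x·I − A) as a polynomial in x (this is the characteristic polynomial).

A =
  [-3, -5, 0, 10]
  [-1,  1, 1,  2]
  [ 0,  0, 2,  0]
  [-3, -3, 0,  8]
x^4 - 8*x^3 + 24*x^2 - 32*x + 16

Expanding det(x·I − A) (e.g. by cofactor expansion or by noting that A is similar to its Jordan form J, which has the same characteristic polynomial as A) gives
  χ_A(x) = x^4 - 8*x^3 + 24*x^2 - 32*x + 16
which factors as (x - 2)^4. The eigenvalues (with algebraic multiplicities) are λ = 2 with multiplicity 4.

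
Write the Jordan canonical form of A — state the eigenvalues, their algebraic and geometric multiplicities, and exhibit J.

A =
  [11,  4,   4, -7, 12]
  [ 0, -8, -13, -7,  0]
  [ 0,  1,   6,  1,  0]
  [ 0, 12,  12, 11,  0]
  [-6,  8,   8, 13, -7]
J_2(-1) ⊕ J_2(5) ⊕ J_1(5)

The characteristic polynomial is
  det(x·I − A) = x^5 - 13*x^4 + 46*x^3 + 10*x^2 - 175*x - 125 = (x - 5)^3*(x + 1)^2

Eigenvalues and multiplicities (the geometric multiplicity of λ is n − rank(A − λI), which equals the number of Jordan blocks for λ):
  λ = -1: algebraic multiplicity = 2, geometric multiplicity = 1
  λ = 5: algebraic multiplicity = 3, geometric multiplicity = 2

Determining the block sizes for each eigenvalue:
  λ = -1: one block (gm = 1), so the single block has size am = 2 → block sizes [2]
  λ = 5: 2 blocks summing to 3 forces exactly one block of size 2 and the rest size 1 → block sizes [2, 1]

Assembling the blocks gives a Jordan form
J =
  [-1,  1, 0, 0, 0]
  [ 0, -1, 0, 0, 0]
  [ 0,  0, 5, 1, 0]
  [ 0,  0, 0, 5, 0]
  [ 0,  0, 0, 0, 5]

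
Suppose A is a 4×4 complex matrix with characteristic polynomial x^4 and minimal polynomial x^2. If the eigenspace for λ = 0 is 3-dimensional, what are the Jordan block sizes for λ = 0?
Block sizes for λ = 0: [2, 1, 1]

Step 1 — from the characteristic polynomial, algebraic multiplicity of λ = 0 is 4. From dim ker(A − (0)·I) = 3, there are exactly 3 Jordan blocks for λ = 0.
Step 2 — from the minimal polynomial, the factor (x − 0)^2 tells us the largest block for λ = 0 has size 2.
Step 3 — with total size 4, 3 blocks, and largest block 2, the block sizes (in nonincreasing order) are [2, 1, 1].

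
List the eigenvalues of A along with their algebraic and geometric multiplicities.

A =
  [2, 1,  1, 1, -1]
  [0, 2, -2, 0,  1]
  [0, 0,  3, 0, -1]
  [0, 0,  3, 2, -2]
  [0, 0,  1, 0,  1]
λ = 2: alg = 5, geom = 2

Step 1 — factor the characteristic polynomial to read off the algebraic multiplicities:
  χ_A(x) = (x - 2)^5

Step 2 — compute geometric multiplicities via the rank-nullity identity g(λ) = n − rank(A − λI):
  rank(A − (2)·I) = 3, so dim ker(A − (2)·I) = n − 3 = 2

Summary:
  λ = 2: algebraic multiplicity = 5, geometric multiplicity = 2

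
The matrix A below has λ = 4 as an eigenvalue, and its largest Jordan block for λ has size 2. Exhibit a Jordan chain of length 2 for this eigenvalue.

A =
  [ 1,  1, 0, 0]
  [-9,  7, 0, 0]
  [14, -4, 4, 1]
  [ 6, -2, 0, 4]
A Jordan chain for λ = 4 of length 2:
v_1 = (-3, -9, 14, 6)ᵀ
v_2 = (1, 0, 0, 0)ᵀ

Let N = A − (4)·I. We want v_2 with N^2 v_2 = 0 but N^1 v_2 ≠ 0; then v_{j-1} := N · v_j for j = 2, …, 2.

Pick v_2 = (1, 0, 0, 0)ᵀ.
Then v_1 = N · v_2 = (-3, -9, 14, 6)ᵀ.

Sanity check: (A − (4)·I) v_1 = (0, 0, 0, 0)ᵀ = 0. ✓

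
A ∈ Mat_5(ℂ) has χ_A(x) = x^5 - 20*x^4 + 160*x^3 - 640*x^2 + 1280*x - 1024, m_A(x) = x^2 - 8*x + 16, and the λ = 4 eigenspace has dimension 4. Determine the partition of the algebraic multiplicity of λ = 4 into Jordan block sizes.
Block sizes for λ = 4: [2, 1, 1, 1]

Step 1 — from the characteristic polynomial, algebraic multiplicity of λ = 4 is 5. From dim ker(A − (4)·I) = 4, there are exactly 4 Jordan blocks for λ = 4.
Step 2 — from the minimal polynomial, the factor (x − 4)^2 tells us the largest block for λ = 4 has size 2.
Step 3 — with total size 5, 4 blocks, and largest block 2, the block sizes (in nonincreasing order) are [2, 1, 1, 1].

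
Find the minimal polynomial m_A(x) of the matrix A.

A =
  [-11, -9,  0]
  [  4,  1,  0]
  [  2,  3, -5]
x^2 + 10*x + 25

The characteristic polynomial is χ_A(x) = (x + 5)^3, so the eigenvalues are known. The minimal polynomial is
  m_A(x) = Π_λ (x − λ)^{k_λ}
where k_λ is the size of the *largest* Jordan block for λ (equivalently, the smallest k with (A − λI)^k v = 0 for every generalised eigenvector v of λ).

  λ = -5: largest Jordan block has size 2, contributing (x + 5)^2

So m_A(x) = (x + 5)^2 = x^2 + 10*x + 25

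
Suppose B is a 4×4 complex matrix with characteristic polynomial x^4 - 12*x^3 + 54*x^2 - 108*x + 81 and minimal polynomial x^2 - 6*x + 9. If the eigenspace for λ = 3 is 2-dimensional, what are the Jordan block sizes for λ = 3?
Block sizes for λ = 3: [2, 2]

Step 1 — from the characteristic polynomial, algebraic multiplicity of λ = 3 is 4. From dim ker(B − (3)·I) = 2, there are exactly 2 Jordan blocks for λ = 3.
Step 2 — from the minimal polynomial, the factor (x − 3)^2 tells us the largest block for λ = 3 has size 2.
Step 3 — with total size 4, 2 blocks, and largest block 2, the block sizes (in nonincreasing order) are [2, 2].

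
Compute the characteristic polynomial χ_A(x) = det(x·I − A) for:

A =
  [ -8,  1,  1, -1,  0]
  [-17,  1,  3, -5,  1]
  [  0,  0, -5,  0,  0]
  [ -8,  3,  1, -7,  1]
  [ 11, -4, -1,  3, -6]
x^5 + 25*x^4 + 250*x^3 + 1250*x^2 + 3125*x + 3125

Expanding det(x·I − A) (e.g. by cofactor expansion or by noting that A is similar to its Jordan form J, which has the same characteristic polynomial as A) gives
  χ_A(x) = x^5 + 25*x^4 + 250*x^3 + 1250*x^2 + 3125*x + 3125
which factors as (x + 5)^5. The eigenvalues (with algebraic multiplicities) are λ = -5 with multiplicity 5.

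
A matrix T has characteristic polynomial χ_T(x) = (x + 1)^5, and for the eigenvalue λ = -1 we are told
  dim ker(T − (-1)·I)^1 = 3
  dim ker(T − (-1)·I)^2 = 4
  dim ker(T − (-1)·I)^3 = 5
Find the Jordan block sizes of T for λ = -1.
Block sizes for λ = -1: [3, 1, 1]

From the dimensions of kernels of powers, the number of Jordan blocks of size at least j is d_j − d_{j−1} where d_j = dim ker(N^j) (with d_0 = 0). Computing the differences gives [3, 1, 1].
The number of blocks of size exactly k is (#blocks of size ≥ k) − (#blocks of size ≥ k + 1), so the partition is: 2 block(s) of size 1, 1 block(s) of size 3.
In nonincreasing order the block sizes are [3, 1, 1].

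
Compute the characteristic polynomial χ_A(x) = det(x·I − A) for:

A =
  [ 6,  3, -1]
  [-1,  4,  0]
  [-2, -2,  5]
x^3 - 15*x^2 + 75*x - 125

Expanding det(x·I − A) (e.g. by cofactor expansion or by noting that A is similar to its Jordan form J, which has the same characteristic polynomial as A) gives
  χ_A(x) = x^3 - 15*x^2 + 75*x - 125
which factors as (x - 5)^3. The eigenvalues (with algebraic multiplicities) are λ = 5 with multiplicity 3.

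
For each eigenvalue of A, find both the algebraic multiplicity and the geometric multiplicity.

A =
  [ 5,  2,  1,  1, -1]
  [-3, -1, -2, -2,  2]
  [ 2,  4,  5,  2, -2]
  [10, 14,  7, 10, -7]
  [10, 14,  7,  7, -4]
λ = 3: alg = 5, geom = 3

Step 1 — factor the characteristic polynomial to read off the algebraic multiplicities:
  χ_A(x) = (x - 3)^5

Step 2 — compute geometric multiplicities via the rank-nullity identity g(λ) = n − rank(A − λI):
  rank(A − (3)·I) = 2, so dim ker(A − (3)·I) = n − 2 = 3

Summary:
  λ = 3: algebraic multiplicity = 5, geometric multiplicity = 3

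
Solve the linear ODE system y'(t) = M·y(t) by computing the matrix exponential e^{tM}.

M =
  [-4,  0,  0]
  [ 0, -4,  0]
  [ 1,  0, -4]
e^{tM} =
  [exp(-4*t), 0, 0]
  [0, exp(-4*t), 0]
  [t*exp(-4*t), 0, exp(-4*t)]

Strategy: write M = P · J · P⁻¹ where J is a Jordan canonical form, so e^{tM} = P · e^{tJ} · P⁻¹, and e^{tJ} can be computed block-by-block.

M has Jordan form
J =
  [-4,  1,  0]
  [ 0, -4,  0]
  [ 0,  0, -4]
(up to reordering of blocks).

Per-block formulas:
  For a 2×2 Jordan block J_2(-4): exp(t · J_2(-4)) = e^(-4t)·(I + t·N), where N is the 2×2 nilpotent shift.
  For a 1×1 block at λ = -4: exp(t · [-4]) = [e^(-4t)].

After assembling e^{tJ} and conjugating by P, we get:

e^{tM} =
  [exp(-4*t), 0, 0]
  [0, exp(-4*t), 0]
  [t*exp(-4*t), 0, exp(-4*t)]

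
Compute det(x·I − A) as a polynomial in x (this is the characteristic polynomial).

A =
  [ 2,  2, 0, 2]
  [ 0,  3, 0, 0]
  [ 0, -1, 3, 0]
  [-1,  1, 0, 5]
x^4 - 13*x^3 + 63*x^2 - 135*x + 108

Expanding det(x·I − A) (e.g. by cofactor expansion or by noting that A is similar to its Jordan form J, which has the same characteristic polynomial as A) gives
  χ_A(x) = x^4 - 13*x^3 + 63*x^2 - 135*x + 108
which factors as (x - 4)*(x - 3)^3. The eigenvalues (with algebraic multiplicities) are λ = 3 with multiplicity 3, λ = 4 with multiplicity 1.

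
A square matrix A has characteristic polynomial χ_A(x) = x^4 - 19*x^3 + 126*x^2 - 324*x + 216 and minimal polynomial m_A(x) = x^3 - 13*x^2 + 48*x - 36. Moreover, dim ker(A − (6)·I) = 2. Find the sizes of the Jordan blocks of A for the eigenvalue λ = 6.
Block sizes for λ = 6: [2, 1]

Step 1 — from the characteristic polynomial, algebraic multiplicity of λ = 6 is 3. From dim ker(A − (6)·I) = 2, there are exactly 2 Jordan blocks for λ = 6.
Step 2 — from the minimal polynomial, the factor (x − 6)^2 tells us the largest block for λ = 6 has size 2.
Step 3 — with total size 3, 2 blocks, and largest block 2, the block sizes (in nonincreasing order) are [2, 1].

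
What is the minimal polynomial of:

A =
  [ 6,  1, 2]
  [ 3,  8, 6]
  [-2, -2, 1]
x^2 - 10*x + 25

The characteristic polynomial is χ_A(x) = (x - 5)^3, so the eigenvalues are known. The minimal polynomial is
  m_A(x) = Π_λ (x − λ)^{k_λ}
where k_λ is the size of the *largest* Jordan block for λ (equivalently, the smallest k with (A − λI)^k v = 0 for every generalised eigenvector v of λ).

  λ = 5: largest Jordan block has size 2, contributing (x − 5)^2

So m_A(x) = (x - 5)^2 = x^2 - 10*x + 25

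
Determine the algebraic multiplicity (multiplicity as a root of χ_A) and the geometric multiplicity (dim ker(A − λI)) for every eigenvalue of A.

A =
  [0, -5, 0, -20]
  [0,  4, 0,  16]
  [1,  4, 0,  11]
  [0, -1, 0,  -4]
λ = 0: alg = 4, geom = 2

Step 1 — factor the characteristic polynomial to read off the algebraic multiplicities:
  χ_A(x) = x^4

Step 2 — compute geometric multiplicities via the rank-nullity identity g(λ) = n − rank(A − λI):
  rank(A − (0)·I) = 2, so dim ker(A − (0)·I) = n − 2 = 2

Summary:
  λ = 0: algebraic multiplicity = 4, geometric multiplicity = 2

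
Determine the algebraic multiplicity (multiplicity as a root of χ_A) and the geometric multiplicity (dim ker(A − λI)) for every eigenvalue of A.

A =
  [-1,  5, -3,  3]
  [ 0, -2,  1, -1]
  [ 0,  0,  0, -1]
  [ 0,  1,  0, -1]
λ = -1: alg = 4, geom = 2

Step 1 — factor the characteristic polynomial to read off the algebraic multiplicities:
  χ_A(x) = (x + 1)^4

Step 2 — compute geometric multiplicities via the rank-nullity identity g(λ) = n − rank(A − λI):
  rank(A − (-1)·I) = 2, so dim ker(A − (-1)·I) = n − 2 = 2

Summary:
  λ = -1: algebraic multiplicity = 4, geometric multiplicity = 2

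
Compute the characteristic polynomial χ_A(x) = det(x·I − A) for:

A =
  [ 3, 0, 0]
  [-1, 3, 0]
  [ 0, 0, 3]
x^3 - 9*x^2 + 27*x - 27

Expanding det(x·I − A) (e.g. by cofactor expansion or by noting that A is similar to its Jordan form J, which has the same characteristic polynomial as A) gives
  χ_A(x) = x^3 - 9*x^2 + 27*x - 27
which factors as (x - 3)^3. The eigenvalues (with algebraic multiplicities) are λ = 3 with multiplicity 3.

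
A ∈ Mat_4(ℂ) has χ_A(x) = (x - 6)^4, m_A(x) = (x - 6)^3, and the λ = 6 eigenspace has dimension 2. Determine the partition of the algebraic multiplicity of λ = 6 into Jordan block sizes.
Block sizes for λ = 6: [3, 1]

Step 1 — from the characteristic polynomial, algebraic multiplicity of λ = 6 is 4. From dim ker(A − (6)·I) = 2, there are exactly 2 Jordan blocks for λ = 6.
Step 2 — from the minimal polynomial, the factor (x − 6)^3 tells us the largest block for λ = 6 has size 3.
Step 3 — with total size 4, 2 blocks, and largest block 3, the block sizes (in nonincreasing order) are [3, 1].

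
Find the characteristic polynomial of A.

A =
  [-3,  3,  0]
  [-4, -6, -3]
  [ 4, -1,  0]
x^3 + 9*x^2 + 27*x + 27

Expanding det(x·I − A) (e.g. by cofactor expansion or by noting that A is similar to its Jordan form J, which has the same characteristic polynomial as A) gives
  χ_A(x) = x^3 + 9*x^2 + 27*x + 27
which factors as (x + 3)^3. The eigenvalues (with algebraic multiplicities) are λ = -3 with multiplicity 3.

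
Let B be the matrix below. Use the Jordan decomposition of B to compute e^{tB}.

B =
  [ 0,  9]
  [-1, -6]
e^{tB} =
  [3*t*exp(-3*t) + exp(-3*t), 9*t*exp(-3*t)]
  [-t*exp(-3*t), -3*t*exp(-3*t) + exp(-3*t)]

Strategy: write B = P · J · P⁻¹ where J is a Jordan canonical form, so e^{tB} = P · e^{tJ} · P⁻¹, and e^{tJ} can be computed block-by-block.

B has Jordan form
J =
  [-3,  1]
  [ 0, -3]
(up to reordering of blocks).

Per-block formulas:
  For a 2×2 Jordan block J_2(-3): exp(t · J_2(-3)) = e^(-3t)·(I + t·N), where N is the 2×2 nilpotent shift.

After assembling e^{tJ} and conjugating by P, we get:

e^{tB} =
  [3*t*exp(-3*t) + exp(-3*t), 9*t*exp(-3*t)]
  [-t*exp(-3*t), -3*t*exp(-3*t) + exp(-3*t)]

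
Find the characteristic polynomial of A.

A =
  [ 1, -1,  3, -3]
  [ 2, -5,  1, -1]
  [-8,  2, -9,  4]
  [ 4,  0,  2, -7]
x^4 + 20*x^3 + 150*x^2 + 500*x + 625

Expanding det(x·I − A) (e.g. by cofactor expansion or by noting that A is similar to its Jordan form J, which has the same characteristic polynomial as A) gives
  χ_A(x) = x^4 + 20*x^3 + 150*x^2 + 500*x + 625
which factors as (x + 5)^4. The eigenvalues (with algebraic multiplicities) are λ = -5 with multiplicity 4.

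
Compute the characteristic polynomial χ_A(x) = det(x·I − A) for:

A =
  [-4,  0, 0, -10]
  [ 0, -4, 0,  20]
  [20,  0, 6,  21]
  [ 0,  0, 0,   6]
x^4 - 4*x^3 - 44*x^2 + 96*x + 576

Expanding det(x·I − A) (e.g. by cofactor expansion or by noting that A is similar to its Jordan form J, which has the same characteristic polynomial as A) gives
  χ_A(x) = x^4 - 4*x^3 - 44*x^2 + 96*x + 576
which factors as (x - 6)^2*(x + 4)^2. The eigenvalues (with algebraic multiplicities) are λ = -4 with multiplicity 2, λ = 6 with multiplicity 2.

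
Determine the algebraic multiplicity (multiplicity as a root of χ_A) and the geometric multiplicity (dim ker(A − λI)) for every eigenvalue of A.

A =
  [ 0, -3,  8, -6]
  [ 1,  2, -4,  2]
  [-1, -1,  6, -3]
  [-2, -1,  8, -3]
λ = 1: alg = 3, geom = 1; λ = 2: alg = 1, geom = 1

Step 1 — factor the characteristic polynomial to read off the algebraic multiplicities:
  χ_A(x) = (x - 2)*(x - 1)^3

Step 2 — compute geometric multiplicities via the rank-nullity identity g(λ) = n − rank(A − λI):
  rank(A − (1)·I) = 3, so dim ker(A − (1)·I) = n − 3 = 1
  rank(A − (2)·I) = 3, so dim ker(A − (2)·I) = n − 3 = 1

Summary:
  λ = 1: algebraic multiplicity = 3, geometric multiplicity = 1
  λ = 2: algebraic multiplicity = 1, geometric multiplicity = 1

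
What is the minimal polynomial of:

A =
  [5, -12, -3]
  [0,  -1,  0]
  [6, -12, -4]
x^2 - x - 2

The characteristic polynomial is χ_A(x) = (x - 2)*(x + 1)^2, so the eigenvalues are known. The minimal polynomial is
  m_A(x) = Π_λ (x − λ)^{k_λ}
where k_λ is the size of the *largest* Jordan block for λ (equivalently, the smallest k with (A − λI)^k v = 0 for every generalised eigenvector v of λ).

  λ = -1: largest Jordan block has size 1, contributing (x + 1)
  λ = 2: largest Jordan block has size 1, contributing (x − 2)

So m_A(x) = (x - 2)*(x + 1) = x^2 - x - 2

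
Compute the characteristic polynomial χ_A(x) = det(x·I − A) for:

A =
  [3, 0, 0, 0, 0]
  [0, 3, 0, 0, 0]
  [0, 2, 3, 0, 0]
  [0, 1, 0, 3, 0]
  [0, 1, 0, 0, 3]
x^5 - 15*x^4 + 90*x^3 - 270*x^2 + 405*x - 243

Expanding det(x·I − A) (e.g. by cofactor expansion or by noting that A is similar to its Jordan form J, which has the same characteristic polynomial as A) gives
  χ_A(x) = x^5 - 15*x^4 + 90*x^3 - 270*x^2 + 405*x - 243
which factors as (x - 3)^5. The eigenvalues (with algebraic multiplicities) are λ = 3 with multiplicity 5.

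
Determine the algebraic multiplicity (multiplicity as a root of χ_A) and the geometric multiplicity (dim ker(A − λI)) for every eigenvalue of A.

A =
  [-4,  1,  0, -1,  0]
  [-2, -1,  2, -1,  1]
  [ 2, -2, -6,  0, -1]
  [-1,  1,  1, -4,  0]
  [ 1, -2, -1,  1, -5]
λ = -4: alg = 5, geom = 2

Step 1 — factor the characteristic polynomial to read off the algebraic multiplicities:
  χ_A(x) = (x + 4)^5

Step 2 — compute geometric multiplicities via the rank-nullity identity g(λ) = n − rank(A − λI):
  rank(A − (-4)·I) = 3, so dim ker(A − (-4)·I) = n − 3 = 2

Summary:
  λ = -4: algebraic multiplicity = 5, geometric multiplicity = 2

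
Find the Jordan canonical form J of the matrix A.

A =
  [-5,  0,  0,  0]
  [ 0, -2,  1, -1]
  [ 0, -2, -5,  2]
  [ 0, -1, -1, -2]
J_1(-5) ⊕ J_2(-3) ⊕ J_1(-3)

The characteristic polynomial is
  det(x·I − A) = x^4 + 14*x^3 + 72*x^2 + 162*x + 135 = (x + 3)^3*(x + 5)

Eigenvalues and multiplicities (the geometric multiplicity of λ is n − rank(A − λI), which equals the number of Jordan blocks for λ):
  λ = -5: algebraic multiplicity = 1, geometric multiplicity = 1
  λ = -3: algebraic multiplicity = 3, geometric multiplicity = 2

Determining the block sizes for each eigenvalue:
  λ = -5: one block (gm = 1), so the single block has size am = 1 → block sizes [1]
  λ = -3: 2 blocks summing to 3 forces exactly one block of size 2 and the rest size 1 → block sizes [2, 1]

Assembling the blocks gives a Jordan form
J =
  [-5,  0,  0,  0]
  [ 0, -3,  1,  0]
  [ 0,  0, -3,  0]
  [ 0,  0,  0, -3]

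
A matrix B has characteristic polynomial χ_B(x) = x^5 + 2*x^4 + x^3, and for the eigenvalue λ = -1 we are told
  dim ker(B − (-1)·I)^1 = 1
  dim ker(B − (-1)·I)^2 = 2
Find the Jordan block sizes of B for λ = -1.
Block sizes for λ = -1: [2]

From the dimensions of kernels of powers, the number of Jordan blocks of size at least j is d_j − d_{j−1} where d_j = dim ker(N^j) (with d_0 = 0). Computing the differences gives [1, 1].
The number of blocks of size exactly k is (#blocks of size ≥ k) − (#blocks of size ≥ k + 1), so the partition is: 1 block(s) of size 2.
In nonincreasing order the block sizes are [2].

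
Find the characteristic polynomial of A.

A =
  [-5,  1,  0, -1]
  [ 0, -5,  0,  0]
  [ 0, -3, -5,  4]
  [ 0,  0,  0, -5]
x^4 + 20*x^3 + 150*x^2 + 500*x + 625

Expanding det(x·I − A) (e.g. by cofactor expansion or by noting that A is similar to its Jordan form J, which has the same characteristic polynomial as A) gives
  χ_A(x) = x^4 + 20*x^3 + 150*x^2 + 500*x + 625
which factors as (x + 5)^4. The eigenvalues (with algebraic multiplicities) are λ = -5 with multiplicity 4.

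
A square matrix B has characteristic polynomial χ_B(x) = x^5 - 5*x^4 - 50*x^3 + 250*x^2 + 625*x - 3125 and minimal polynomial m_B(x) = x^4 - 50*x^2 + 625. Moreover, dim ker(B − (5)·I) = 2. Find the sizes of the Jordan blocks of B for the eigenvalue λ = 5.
Block sizes for λ = 5: [2, 1]

Step 1 — from the characteristic polynomial, algebraic multiplicity of λ = 5 is 3. From dim ker(B − (5)·I) = 2, there are exactly 2 Jordan blocks for λ = 5.
Step 2 — from the minimal polynomial, the factor (x − 5)^2 tells us the largest block for λ = 5 has size 2.
Step 3 — with total size 3, 2 blocks, and largest block 2, the block sizes (in nonincreasing order) are [2, 1].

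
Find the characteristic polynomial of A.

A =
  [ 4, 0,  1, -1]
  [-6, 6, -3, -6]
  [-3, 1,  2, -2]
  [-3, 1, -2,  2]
x^4 - 14*x^3 + 73*x^2 - 168*x + 144

Expanding det(x·I − A) (e.g. by cofactor expansion or by noting that A is similar to its Jordan form J, which has the same characteristic polynomial as A) gives
  χ_A(x) = x^4 - 14*x^3 + 73*x^2 - 168*x + 144
which factors as (x - 4)^2*(x - 3)^2. The eigenvalues (with algebraic multiplicities) are λ = 3 with multiplicity 2, λ = 4 with multiplicity 2.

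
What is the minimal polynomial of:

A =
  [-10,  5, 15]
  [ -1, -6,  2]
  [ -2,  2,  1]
x^3 + 15*x^2 + 75*x + 125

The characteristic polynomial is χ_A(x) = (x + 5)^3, so the eigenvalues are known. The minimal polynomial is
  m_A(x) = Π_λ (x − λ)^{k_λ}
where k_λ is the size of the *largest* Jordan block for λ (equivalently, the smallest k with (A − λI)^k v = 0 for every generalised eigenvector v of λ).

  λ = -5: largest Jordan block has size 3, contributing (x + 5)^3

So m_A(x) = (x + 5)^3 = x^3 + 15*x^2 + 75*x + 125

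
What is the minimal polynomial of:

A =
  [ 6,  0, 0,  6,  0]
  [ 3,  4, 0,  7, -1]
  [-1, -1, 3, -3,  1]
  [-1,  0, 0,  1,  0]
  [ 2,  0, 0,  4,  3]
x^2 - 7*x + 12

The characteristic polynomial is χ_A(x) = (x - 4)^2*(x - 3)^3, so the eigenvalues are known. The minimal polynomial is
  m_A(x) = Π_λ (x − λ)^{k_λ}
where k_λ is the size of the *largest* Jordan block for λ (equivalently, the smallest k with (A − λI)^k v = 0 for every generalised eigenvector v of λ).

  λ = 3: largest Jordan block has size 1, contributing (x − 3)
  λ = 4: largest Jordan block has size 1, contributing (x − 4)

So m_A(x) = (x - 4)*(x - 3) = x^2 - 7*x + 12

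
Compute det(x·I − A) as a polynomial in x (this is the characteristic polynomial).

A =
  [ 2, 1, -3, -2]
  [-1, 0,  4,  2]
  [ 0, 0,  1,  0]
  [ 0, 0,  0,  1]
x^4 - 4*x^3 + 6*x^2 - 4*x + 1

Expanding det(x·I − A) (e.g. by cofactor expansion or by noting that A is similar to its Jordan form J, which has the same characteristic polynomial as A) gives
  χ_A(x) = x^4 - 4*x^3 + 6*x^2 - 4*x + 1
which factors as (x - 1)^4. The eigenvalues (with algebraic multiplicities) are λ = 1 with multiplicity 4.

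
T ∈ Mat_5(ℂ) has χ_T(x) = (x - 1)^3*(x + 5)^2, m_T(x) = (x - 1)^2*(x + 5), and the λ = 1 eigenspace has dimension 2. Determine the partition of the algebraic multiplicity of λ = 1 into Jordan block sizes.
Block sizes for λ = 1: [2, 1]

Step 1 — from the characteristic polynomial, algebraic multiplicity of λ = 1 is 3. From dim ker(T − (1)·I) = 2, there are exactly 2 Jordan blocks for λ = 1.
Step 2 — from the minimal polynomial, the factor (x − 1)^2 tells us the largest block for λ = 1 has size 2.
Step 3 — with total size 3, 2 blocks, and largest block 2, the block sizes (in nonincreasing order) are [2, 1].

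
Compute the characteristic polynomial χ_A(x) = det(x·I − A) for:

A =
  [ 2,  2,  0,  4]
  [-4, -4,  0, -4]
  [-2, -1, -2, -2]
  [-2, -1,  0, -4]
x^4 + 8*x^3 + 24*x^2 + 32*x + 16

Expanding det(x·I − A) (e.g. by cofactor expansion or by noting that A is similar to its Jordan form J, which has the same characteristic polynomial as A) gives
  χ_A(x) = x^4 + 8*x^3 + 24*x^2 + 32*x + 16
which factors as (x + 2)^4. The eigenvalues (with algebraic multiplicities) are λ = -2 with multiplicity 4.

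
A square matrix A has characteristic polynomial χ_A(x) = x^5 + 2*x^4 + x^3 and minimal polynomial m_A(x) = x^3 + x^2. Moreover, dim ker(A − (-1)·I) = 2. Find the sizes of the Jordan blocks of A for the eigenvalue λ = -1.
Block sizes for λ = -1: [1, 1]

Step 1 — from the characteristic polynomial, algebraic multiplicity of λ = -1 is 2. From dim ker(A − (-1)·I) = 2, there are exactly 2 Jordan blocks for λ = -1.
Step 2 — from the minimal polynomial, the factor (x + 1) tells us the largest block for λ = -1 has size 1.
Step 3 — with total size 2, 2 blocks, and largest block 1, the block sizes (in nonincreasing order) are [1, 1].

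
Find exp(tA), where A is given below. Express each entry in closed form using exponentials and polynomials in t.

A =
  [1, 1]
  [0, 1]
e^{tA} =
  [exp(t), t*exp(t)]
  [0, exp(t)]

Strategy: write A = P · J · P⁻¹ where J is a Jordan canonical form, so e^{tA} = P · e^{tJ} · P⁻¹, and e^{tJ} can be computed block-by-block.

A has Jordan form
J =
  [1, 1]
  [0, 1]
(up to reordering of blocks).

Per-block formulas:
  For a 2×2 Jordan block J_2(1): exp(t · J_2(1)) = e^(1t)·(I + t·N), where N is the 2×2 nilpotent shift.

After assembling e^{tJ} and conjugating by P, we get:

e^{tA} =
  [exp(t), t*exp(t)]
  [0, exp(t)]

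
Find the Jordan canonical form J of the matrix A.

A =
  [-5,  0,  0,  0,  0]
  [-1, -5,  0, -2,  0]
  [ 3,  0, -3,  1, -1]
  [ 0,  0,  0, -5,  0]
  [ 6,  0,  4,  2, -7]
J_2(-5) ⊕ J_2(-5) ⊕ J_1(-5)

The characteristic polynomial is
  det(x·I − A) = x^5 + 25*x^4 + 250*x^3 + 1250*x^2 + 3125*x + 3125 = (x + 5)^5

Eigenvalues and multiplicities (the geometric multiplicity of λ is n − rank(A − λI), which equals the number of Jordan blocks for λ):
  λ = -5: algebraic multiplicity = 5, geometric multiplicity = 3

Determining the block sizes for each eigenvalue:
  λ = -5: with am = 5 and gm = 3, the partition is not yet determined (e.g. several partitions of 5 into 3 parts exist). Let N = A − (-5)·I. Computing rank(N^1) = 2, rank(N^2) = 0; the number of blocks of size ≥ j is rank(N^{j−1}) − rank(N^j), giving [3, 2]. So we have 2 block(s) of size 2, 1 block(s) of size 1 → block sizes [2, 2, 1]

Assembling the blocks gives a Jordan form
J =
  [-5,  1,  0,  0,  0]
  [ 0, -5,  0,  0,  0]
  [ 0,  0, -5,  1,  0]
  [ 0,  0,  0, -5,  0]
  [ 0,  0,  0,  0, -5]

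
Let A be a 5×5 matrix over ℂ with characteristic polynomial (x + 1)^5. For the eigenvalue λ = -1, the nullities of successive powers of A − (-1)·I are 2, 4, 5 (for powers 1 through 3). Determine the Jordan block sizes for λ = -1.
Block sizes for λ = -1: [3, 2]

From the dimensions of kernels of powers, the number of Jordan blocks of size at least j is d_j − d_{j−1} where d_j = dim ker(N^j) (with d_0 = 0). Computing the differences gives [2, 2, 1].
The number of blocks of size exactly k is (#blocks of size ≥ k) − (#blocks of size ≥ k + 1), so the partition is: 1 block(s) of size 2, 1 block(s) of size 3.
In nonincreasing order the block sizes are [3, 2].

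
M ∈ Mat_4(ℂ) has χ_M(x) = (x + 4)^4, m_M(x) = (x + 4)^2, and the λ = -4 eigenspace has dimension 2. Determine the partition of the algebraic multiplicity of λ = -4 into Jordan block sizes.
Block sizes for λ = -4: [2, 2]

Step 1 — from the characteristic polynomial, algebraic multiplicity of λ = -4 is 4. From dim ker(M − (-4)·I) = 2, there are exactly 2 Jordan blocks for λ = -4.
Step 2 — from the minimal polynomial, the factor (x + 4)^2 tells us the largest block for λ = -4 has size 2.
Step 3 — with total size 4, 2 blocks, and largest block 2, the block sizes (in nonincreasing order) are [2, 2].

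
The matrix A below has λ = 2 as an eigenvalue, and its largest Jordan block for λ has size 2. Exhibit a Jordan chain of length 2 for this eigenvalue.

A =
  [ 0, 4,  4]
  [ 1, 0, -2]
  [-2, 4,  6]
A Jordan chain for λ = 2 of length 2:
v_1 = (-2, 1, -2)ᵀ
v_2 = (1, 0, 0)ᵀ

Let N = A − (2)·I. We want v_2 with N^2 v_2 = 0 but N^1 v_2 ≠ 0; then v_{j-1} := N · v_j for j = 2, …, 2.

Pick v_2 = (1, 0, 0)ᵀ.
Then v_1 = N · v_2 = (-2, 1, -2)ᵀ.

Sanity check: (A − (2)·I) v_1 = (0, 0, 0)ᵀ = 0. ✓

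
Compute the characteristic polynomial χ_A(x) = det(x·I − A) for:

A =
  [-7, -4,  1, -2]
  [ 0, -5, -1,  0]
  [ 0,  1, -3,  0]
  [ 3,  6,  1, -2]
x^4 + 17*x^3 + 108*x^2 + 304*x + 320

Expanding det(x·I − A) (e.g. by cofactor expansion or by noting that A is similar to its Jordan form J, which has the same characteristic polynomial as A) gives
  χ_A(x) = x^4 + 17*x^3 + 108*x^2 + 304*x + 320
which factors as (x + 4)^3*(x + 5). The eigenvalues (with algebraic multiplicities) are λ = -5 with multiplicity 1, λ = -4 with multiplicity 3.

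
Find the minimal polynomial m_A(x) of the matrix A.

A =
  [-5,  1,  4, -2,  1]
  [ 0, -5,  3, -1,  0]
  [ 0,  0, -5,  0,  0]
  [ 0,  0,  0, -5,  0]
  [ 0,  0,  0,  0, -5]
x^3 + 15*x^2 + 75*x + 125

The characteristic polynomial is χ_A(x) = (x + 5)^5, so the eigenvalues are known. The minimal polynomial is
  m_A(x) = Π_λ (x − λ)^{k_λ}
where k_λ is the size of the *largest* Jordan block for λ (equivalently, the smallest k with (A − λI)^k v = 0 for every generalised eigenvector v of λ).

  λ = -5: largest Jordan block has size 3, contributing (x + 5)^3

So m_A(x) = (x + 5)^3 = x^3 + 15*x^2 + 75*x + 125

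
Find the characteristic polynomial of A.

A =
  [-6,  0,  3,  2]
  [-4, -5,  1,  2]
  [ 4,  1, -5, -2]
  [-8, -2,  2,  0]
x^4 + 16*x^3 + 96*x^2 + 256*x + 256

Expanding det(x·I − A) (e.g. by cofactor expansion or by noting that A is similar to its Jordan form J, which has the same characteristic polynomial as A) gives
  χ_A(x) = x^4 + 16*x^3 + 96*x^2 + 256*x + 256
which factors as (x + 4)^4. The eigenvalues (with algebraic multiplicities) are λ = -4 with multiplicity 4.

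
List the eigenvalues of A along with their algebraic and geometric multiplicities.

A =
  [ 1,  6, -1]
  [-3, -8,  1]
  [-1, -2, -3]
λ = -4: alg = 2, geom = 1; λ = -2: alg = 1, geom = 1

Step 1 — factor the characteristic polynomial to read off the algebraic multiplicities:
  χ_A(x) = (x + 2)*(x + 4)^2

Step 2 — compute geometric multiplicities via the rank-nullity identity g(λ) = n − rank(A − λI):
  rank(A − (-4)·I) = 2, so dim ker(A − (-4)·I) = n − 2 = 1
  rank(A − (-2)·I) = 2, so dim ker(A − (-2)·I) = n − 2 = 1

Summary:
  λ = -4: algebraic multiplicity = 2, geometric multiplicity = 1
  λ = -2: algebraic multiplicity = 1, geometric multiplicity = 1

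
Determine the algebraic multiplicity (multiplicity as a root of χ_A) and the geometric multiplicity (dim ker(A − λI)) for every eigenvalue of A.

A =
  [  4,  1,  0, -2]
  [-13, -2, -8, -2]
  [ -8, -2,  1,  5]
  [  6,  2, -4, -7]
λ = -1: alg = 4, geom = 2

Step 1 — factor the characteristic polynomial to read off the algebraic multiplicities:
  χ_A(x) = (x + 1)^4

Step 2 — compute geometric multiplicities via the rank-nullity identity g(λ) = n − rank(A − λI):
  rank(A − (-1)·I) = 2, so dim ker(A − (-1)·I) = n − 2 = 2

Summary:
  λ = -1: algebraic multiplicity = 4, geometric multiplicity = 2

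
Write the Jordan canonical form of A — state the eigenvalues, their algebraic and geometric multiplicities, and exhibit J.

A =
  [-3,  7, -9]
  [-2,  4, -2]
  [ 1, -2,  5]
J_3(2)

The characteristic polynomial is
  det(x·I − A) = x^3 - 6*x^2 + 12*x - 8 = (x - 2)^3

Eigenvalues and multiplicities (the geometric multiplicity of λ is n − rank(A − λI), which equals the number of Jordan blocks for λ):
  λ = 2: algebraic multiplicity = 3, geometric multiplicity = 1

Determining the block sizes for each eigenvalue:
  λ = 2: one block (gm = 1), so the single block has size am = 3 → block sizes [3]

Assembling the blocks gives a Jordan form
J =
  [2, 1, 0]
  [0, 2, 1]
  [0, 0, 2]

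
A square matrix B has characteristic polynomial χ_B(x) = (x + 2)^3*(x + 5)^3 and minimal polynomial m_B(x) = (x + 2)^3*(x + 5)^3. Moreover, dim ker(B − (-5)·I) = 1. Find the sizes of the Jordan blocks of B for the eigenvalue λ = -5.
Block sizes for λ = -5: [3]

Step 1 — from the characteristic polynomial, algebraic multiplicity of λ = -5 is 3. From dim ker(B − (-5)·I) = 1, there are exactly 1 Jordan blocks for λ = -5.
Step 2 — from the minimal polynomial, the factor (x + 5)^3 tells us the largest block for λ = -5 has size 3.
Step 3 — with total size 3, 1 blocks, and largest block 3, the block sizes (in nonincreasing order) are [3].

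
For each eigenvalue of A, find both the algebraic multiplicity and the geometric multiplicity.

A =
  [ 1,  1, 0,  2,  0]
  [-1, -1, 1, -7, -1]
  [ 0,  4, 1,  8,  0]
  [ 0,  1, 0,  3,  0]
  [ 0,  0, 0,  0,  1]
λ = 1: alg = 5, geom = 3

Step 1 — factor the characteristic polynomial to read off the algebraic multiplicities:
  χ_A(x) = (x - 1)^5

Step 2 — compute geometric multiplicities via the rank-nullity identity g(λ) = n − rank(A − λI):
  rank(A − (1)·I) = 2, so dim ker(A − (1)·I) = n − 2 = 3

Summary:
  λ = 1: algebraic multiplicity = 5, geometric multiplicity = 3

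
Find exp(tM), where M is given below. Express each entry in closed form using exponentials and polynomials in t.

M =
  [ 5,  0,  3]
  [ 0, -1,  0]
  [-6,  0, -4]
e^{tM} =
  [2*exp(2*t) - exp(-t), 0, exp(2*t) - exp(-t)]
  [0, exp(-t), 0]
  [-2*exp(2*t) + 2*exp(-t), 0, -exp(2*t) + 2*exp(-t)]

Strategy: write M = P · J · P⁻¹ where J is a Jordan canonical form, so e^{tM} = P · e^{tJ} · P⁻¹, and e^{tJ} can be computed block-by-block.

M has Jordan form
J =
  [-1,  0, 0]
  [ 0, -1, 0]
  [ 0,  0, 2]
(up to reordering of blocks).

Per-block formulas:
  For a 1×1 block at λ = -1: exp(t · [-1]) = [e^(-1t)].
  For a 1×1 block at λ = 2: exp(t · [2]) = [e^(2t)].

After assembling e^{tJ} and conjugating by P, we get:

e^{tM} =
  [2*exp(2*t) - exp(-t), 0, exp(2*t) - exp(-t)]
  [0, exp(-t), 0]
  [-2*exp(2*t) + 2*exp(-t), 0, -exp(2*t) + 2*exp(-t)]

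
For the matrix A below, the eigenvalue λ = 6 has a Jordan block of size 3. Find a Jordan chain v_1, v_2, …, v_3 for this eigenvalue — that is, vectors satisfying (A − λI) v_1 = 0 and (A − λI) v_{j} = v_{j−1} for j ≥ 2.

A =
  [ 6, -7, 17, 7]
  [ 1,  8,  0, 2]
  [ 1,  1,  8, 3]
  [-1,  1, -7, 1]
A Jordan chain for λ = 6 of length 3:
v_1 = (-4, 1, 0, 1)ᵀ
v_2 = (7, 0, 1, -3)ᵀ
v_3 = (2, -1, 0, 0)ᵀ

Let N = A − (6)·I. We want v_3 with N^3 v_3 = 0 but N^2 v_3 ≠ 0; then v_{j-1} := N · v_j for j = 3, …, 2.

Pick v_3 = (2, -1, 0, 0)ᵀ.
Then v_2 = N · v_3 = (7, 0, 1, -3)ᵀ.
Then v_1 = N · v_2 = (-4, 1, 0, 1)ᵀ.

Sanity check: (A − (6)·I) v_1 = (0, 0, 0, 0)ᵀ = 0. ✓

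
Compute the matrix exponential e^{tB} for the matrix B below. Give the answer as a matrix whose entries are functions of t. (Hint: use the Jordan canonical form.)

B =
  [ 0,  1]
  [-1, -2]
e^{tB} =
  [t*exp(-t) + exp(-t), t*exp(-t)]
  [-t*exp(-t), -t*exp(-t) + exp(-t)]

Strategy: write B = P · J · P⁻¹ where J is a Jordan canonical form, so e^{tB} = P · e^{tJ} · P⁻¹, and e^{tJ} can be computed block-by-block.

B has Jordan form
J =
  [-1,  1]
  [ 0, -1]
(up to reordering of blocks).

Per-block formulas:
  For a 2×2 Jordan block J_2(-1): exp(t · J_2(-1)) = e^(-1t)·(I + t·N), where N is the 2×2 nilpotent shift.

After assembling e^{tJ} and conjugating by P, we get:

e^{tB} =
  [t*exp(-t) + exp(-t), t*exp(-t)]
  [-t*exp(-t), -t*exp(-t) + exp(-t)]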